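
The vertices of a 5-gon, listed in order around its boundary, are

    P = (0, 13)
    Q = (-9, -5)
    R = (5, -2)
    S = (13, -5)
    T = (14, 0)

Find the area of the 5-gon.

206.5

Apply the shoelace formula: 2A = Σ (x_i·y_{i+1} − x_{i+1}·y_i), indices taken mod 5.
Σ = (117) + (43) + (1) + (70) + (182) = 413
Area = |Σ|/2 = 206.5.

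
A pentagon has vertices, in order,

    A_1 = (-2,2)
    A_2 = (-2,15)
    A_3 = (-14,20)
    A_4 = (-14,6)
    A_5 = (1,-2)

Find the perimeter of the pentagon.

|A_1A_2| = √((0)² + (13)²) = √169 = 13
|A_2A_3| = √((-12)² + (5)²) = √169 = 13
|A_3A_4| = √((0)² + (-14)²) = √196 = 14
|A_4A_5| = √((15)² + (-8)²) = √289 = 17
|A_5A_1| = √((-3)² + (4)²) = √25 = 5
Perimeter = 13 + 13 + 14 + 17 + 5 = 62.

62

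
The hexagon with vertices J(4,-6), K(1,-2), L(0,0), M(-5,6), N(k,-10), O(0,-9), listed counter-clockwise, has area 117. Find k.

-10

Write out the shoelace sum; only the two edges meeting at N involve k:
2·Area = [((-5)·(-10) − k·6) + (k·(-9) − 0·(-10))] + 34
       = -15·k + 84 = 234
⇒ k = -10.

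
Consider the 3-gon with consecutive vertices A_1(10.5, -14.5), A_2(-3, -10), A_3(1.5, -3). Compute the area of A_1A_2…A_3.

57.375

A_1→A_2: (10.5)(-10) − (-3)(-14.5) = -148.5
A_2→A_3: (-3)(-3) − (1.5)(-10) = 24
A_3→A_1: (1.5)(-14.5) − (10.5)(-3) = 9.75
Σ = -114.75
Area = |Σ|/2 = 57.375.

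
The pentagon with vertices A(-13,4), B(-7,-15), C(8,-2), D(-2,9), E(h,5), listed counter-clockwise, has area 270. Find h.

Write out the shoelace sum; only the two edges meeting at E involve h:
2·Area = [((-2)·5 − h·9) + (h·4 − (-13)·5)] + 425
       = -5·h + 480 = 540
⇒ h = -12.

-12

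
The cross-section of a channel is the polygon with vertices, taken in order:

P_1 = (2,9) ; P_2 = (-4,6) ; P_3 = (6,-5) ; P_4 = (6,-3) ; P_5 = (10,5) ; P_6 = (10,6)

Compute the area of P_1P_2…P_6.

P_1→P_2: (2)(6) − (-4)(9) = 48
P_2→P_3: (-4)(-5) − (6)(6) = -16
P_3→P_4: (6)(-3) − (6)(-5) = 12
P_4→P_5: (6)(5) − (10)(-3) = 60
P_5→P_6: (10)(6) − (10)(5) = 10
P_6→P_1: (10)(9) − (2)(6) = 78
Σ = 192
Area = |Σ|/2 = 96.

96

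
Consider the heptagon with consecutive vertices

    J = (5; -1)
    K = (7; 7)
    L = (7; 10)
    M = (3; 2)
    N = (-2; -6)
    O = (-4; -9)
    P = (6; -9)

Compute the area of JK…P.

78

Apply the shoelace formula: 2A = Σ (x_i·y_{i+1} − x_{i+1}·y_i), indices taken mod 7.
J→K: (5)(7) − (7)(-1) = 42
K→L: (7)(10) − (7)(7) = 21
L→M: (7)(2) − (3)(10) = -16
M→N: (3)(-6) − (-2)(2) = -14
N→O: (-2)(-9) − (-4)(-6) = -6
O→P: (-4)(-9) − (6)(-9) = 90
P→J: (6)(-1) − (5)(-9) = 39
Σ = 156
Area = |Σ|/2 = 78.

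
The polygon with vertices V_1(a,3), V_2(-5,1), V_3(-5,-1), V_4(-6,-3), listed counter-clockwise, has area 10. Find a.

1

The doubled signed area Σ (x_i y_{i+1} − x_{i+1} y_i) is linear in a.
With a=0 it equals 16; the coefficient of a is 4 (from the two edges through V_1).
So 4·a + 16 = 2·10 = 20 ⇒ a = 1.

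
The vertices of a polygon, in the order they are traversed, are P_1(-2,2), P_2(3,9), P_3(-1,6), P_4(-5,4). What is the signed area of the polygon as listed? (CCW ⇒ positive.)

Σ = (-24) + (27) + (26) + (-2) = 27
Signed area = Σ/2 = 13.5 (positive ⇒ counter-clockwise traversal).

13.5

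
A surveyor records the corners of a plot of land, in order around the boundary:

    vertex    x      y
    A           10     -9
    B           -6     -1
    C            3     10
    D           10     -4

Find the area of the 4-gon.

A→B: (10)(-1) − (-6)(-9) = -64
B→C: (-6)(10) − (3)(-1) = -57
C→D: (3)(-4) − (10)(10) = -112
D→A: (10)(-9) − (10)(-4) = -50
Σ = -283
Area = |Σ|/2 = 141.5.

141.5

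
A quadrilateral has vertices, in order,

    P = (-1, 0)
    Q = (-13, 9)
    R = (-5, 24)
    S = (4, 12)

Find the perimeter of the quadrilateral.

|PQ| = √((-12)² + (9)²) = √225 = 15
|QR| = √((8)² + (15)²) = √289 = 17
|RS| = √((9)² + (-12)²) = √225 = 15
|SP| = √((-5)² + (-12)²) = √169 = 13
Perimeter = 15 + 17 + 15 + 13 = 60.

60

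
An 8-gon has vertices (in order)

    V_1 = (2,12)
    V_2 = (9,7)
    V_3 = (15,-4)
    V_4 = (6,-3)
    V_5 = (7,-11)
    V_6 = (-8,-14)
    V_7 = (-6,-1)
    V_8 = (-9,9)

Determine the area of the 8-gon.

Apply Gauss's area formula: 2A = Σ (x_i·y_{i+1} − x_{i+1}·y_i), indices taken mod 8.
Σ = (-94) + (-141) + (-21) + (-45) + (-186) + (-76) + (-63) + (-126) = -752
Area = |Σ|/2 = 376.

376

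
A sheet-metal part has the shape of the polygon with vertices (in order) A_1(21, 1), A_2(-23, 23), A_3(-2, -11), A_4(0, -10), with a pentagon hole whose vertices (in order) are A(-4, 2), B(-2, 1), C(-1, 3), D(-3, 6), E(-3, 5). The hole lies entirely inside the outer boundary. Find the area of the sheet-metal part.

510

Outer boundary:
Σ = (506) + (299) + (20) + (210) = 1035
Area = |Σ|/2 = 517.5.
Hole:
Apply the shoelace formula: 2A = Σ (x_i·y_{i+1} − x_{i+1}·y_i), indices taken mod 5.
Σ = (0) + (-5) + (3) + (3) + (14) = 15
Area = |Σ|/2 = 7.5.
Net area = 517.5 − 7.5 = 510.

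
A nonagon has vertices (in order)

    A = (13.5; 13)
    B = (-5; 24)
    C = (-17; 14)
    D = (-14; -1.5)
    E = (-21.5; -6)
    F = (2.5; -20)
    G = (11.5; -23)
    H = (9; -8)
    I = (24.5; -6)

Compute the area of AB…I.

1137.125

Apply the shoelace (surveyor's) formula: 2A = Σ (x_i·y_{i+1} − x_{i+1}·y_i), indices taken mod 9.
Cross-terms: 389, 338, 221.5, 51.75, 445, 172.5, 115, 142, 399.5  ⇒  Σ = 2274.25
Area = |Σ|/2 = 1137.125.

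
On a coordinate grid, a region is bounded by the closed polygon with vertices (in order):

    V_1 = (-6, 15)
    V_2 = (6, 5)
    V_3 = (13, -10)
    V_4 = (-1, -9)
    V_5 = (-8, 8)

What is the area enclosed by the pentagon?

262

Apply Gauss's area formula: 2A = Σ (x_i·y_{i+1} − x_{i+1}·y_i), indices taken mod 5.
Σ = (-120) + (-125) + (-127) + (-80) + (-72) = -524
Area = |Σ|/2 = 262.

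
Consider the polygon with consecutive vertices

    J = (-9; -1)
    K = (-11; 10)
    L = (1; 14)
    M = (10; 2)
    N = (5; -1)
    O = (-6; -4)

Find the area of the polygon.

Cross-terms: -101, -164, -138, -20, -26, -30  ⇒  Σ = -479
Area = |Σ|/2 = 239.5.

239.5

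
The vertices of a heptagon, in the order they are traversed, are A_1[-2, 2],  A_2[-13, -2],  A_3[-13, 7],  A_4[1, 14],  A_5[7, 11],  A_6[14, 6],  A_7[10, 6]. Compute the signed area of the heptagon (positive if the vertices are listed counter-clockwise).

Apply the shoelace (surveyor's) formula: 2A = Σ (x_i·y_{i+1} − x_{i+1}·y_i), indices taken mod 7.
Σ = (30) + (-117) + (-189) + (-87) + (-112) + (24) + (32) = -419
Signed area = Σ/2 = -209.5 (negative ⇒ clockwise traversal).

-209.5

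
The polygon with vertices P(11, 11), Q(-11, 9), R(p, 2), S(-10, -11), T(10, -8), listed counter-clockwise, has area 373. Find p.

-7

Write out the shoelace sum; only the two edges meeting at R involve p:
2·Area = [((-11)·2 − p·9) + (p·(-11) − (-10)·2)] + 608
       = -20·p + 606 = 746
⇒ p = -7.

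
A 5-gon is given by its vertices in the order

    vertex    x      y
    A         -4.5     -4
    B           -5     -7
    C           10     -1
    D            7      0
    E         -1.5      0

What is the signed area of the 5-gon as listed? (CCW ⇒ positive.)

49.75

Σ = (11.5) + (75) + (7) + (0) + (6) = 99.5
Signed area = Σ/2 = 49.75 (positive ⇒ counter-clockwise traversal).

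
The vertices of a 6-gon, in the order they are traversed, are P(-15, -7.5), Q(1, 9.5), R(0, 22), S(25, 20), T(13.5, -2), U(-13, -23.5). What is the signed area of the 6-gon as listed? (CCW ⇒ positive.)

Σ = (-135) + (22) + (-550) + (-320) + (-343.25) + (-255) = -1581.25
Signed area = Σ/2 = -790.625 (negative ⇒ clockwise traversal).

-790.625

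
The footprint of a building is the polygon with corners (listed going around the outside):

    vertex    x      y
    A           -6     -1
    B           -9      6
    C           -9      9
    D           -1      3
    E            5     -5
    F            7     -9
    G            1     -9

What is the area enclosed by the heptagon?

109.5

Apply the shoelace formula: 2A = Σ (x_i·y_{i+1} − x_{i+1}·y_i), indices taken mod 7.
Σ = (-45) + (-27) + (-18) + (-10) + (-10) + (-54) + (-55) = -219
Area = |Σ|/2 = 109.5.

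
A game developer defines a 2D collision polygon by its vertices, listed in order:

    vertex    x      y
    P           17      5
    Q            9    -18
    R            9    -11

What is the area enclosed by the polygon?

28

Σ = (-351) + (63) + (232) = -56
Area = |Σ|/2 = 28.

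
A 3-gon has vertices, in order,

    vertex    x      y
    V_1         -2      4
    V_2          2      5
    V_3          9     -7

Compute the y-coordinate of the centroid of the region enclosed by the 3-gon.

2/3

Apply the shoelace (surveyor's) formula. First the cross-terms c_i = x_i·y_{i+1} − x_{i+1}·y_i:
  -18, -59, 22  ⇒  2A = -55, A = -27.5.
Then Σ (y_i + y_{i+1})·c_i = -110, so ȳ = -110 / (6·(-27.5)) = 2/3.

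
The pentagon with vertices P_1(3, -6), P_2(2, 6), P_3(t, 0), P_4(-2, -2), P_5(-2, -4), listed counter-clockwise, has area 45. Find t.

-4

The doubled signed area Σ (x_i y_{i+1} − x_{i+1} y_i) is linear in t.
With t=0 it equals 58; the coefficient of t is -8 (from the two edges through P_3).
So -8·t + 58 = 2·45 = 90 ⇒ t = -4.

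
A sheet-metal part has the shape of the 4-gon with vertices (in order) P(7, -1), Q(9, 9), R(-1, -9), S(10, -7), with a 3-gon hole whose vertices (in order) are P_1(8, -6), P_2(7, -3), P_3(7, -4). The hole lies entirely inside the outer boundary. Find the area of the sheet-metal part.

Outer boundary:
Apply Gauss's area formula: 2A = Σ (x_i·y_{i+1} − x_{i+1}·y_i), indices taken mod 4.
Σ = (72) + (-72) + (97) + (39) = 136
Area = |Σ|/2 = 68.
Hole:
Σ = (18) + (-7) + (-10) = 1
Area = |Σ|/2 = 0.5.
Net area = 68 − 0.5 = 67.5.

67.5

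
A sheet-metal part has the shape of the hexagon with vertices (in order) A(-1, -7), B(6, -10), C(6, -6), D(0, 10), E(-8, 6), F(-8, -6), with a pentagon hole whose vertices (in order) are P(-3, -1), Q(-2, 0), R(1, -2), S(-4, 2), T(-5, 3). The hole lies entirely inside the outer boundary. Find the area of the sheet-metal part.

177

Outer boundary:
Σ = (52) + (24) + (60) + (80) + (96) + (50) = 362
Area = |Σ|/2 = 181.
Hole:
P→Q: (-3)(0) − (-2)(-1) = -2
Q→R: (-2)(-2) − (1)(0) = 4
R→S: (1)(2) − (-4)(-2) = -6
S→T: (-4)(3) − (-5)(2) = -2
T→P: (-5)(-1) − (-3)(3) = 14
Σ = 8
Area = |Σ|/2 = 4.
Net area = 181 − 4 = 177.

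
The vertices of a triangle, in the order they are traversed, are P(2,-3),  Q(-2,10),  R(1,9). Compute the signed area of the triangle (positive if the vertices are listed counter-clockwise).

Apply the surveyor's formula: 2A = Σ (x_i·y_{i+1} − x_{i+1}·y_i), indices taken mod 3.
Cross-terms: 14, -28, -21  ⇒  Σ = -35
Signed area = Σ/2 = -17.5 (negative ⇒ clockwise traversal).

-17.5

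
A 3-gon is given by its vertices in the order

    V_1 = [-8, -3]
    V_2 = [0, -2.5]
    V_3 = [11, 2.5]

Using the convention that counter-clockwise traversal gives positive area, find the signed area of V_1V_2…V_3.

17.25

V_1→V_2: (-8)(-2.5) − (0)(-3) = 20
V_2→V_3: (0)(2.5) − (11)(-2.5) = 27.5
V_3→V_1: (11)(-3) − (-8)(2.5) = -13
Σ = 34.5
Signed area = Σ/2 = 17.25 (positive ⇒ counter-clockwise traversal).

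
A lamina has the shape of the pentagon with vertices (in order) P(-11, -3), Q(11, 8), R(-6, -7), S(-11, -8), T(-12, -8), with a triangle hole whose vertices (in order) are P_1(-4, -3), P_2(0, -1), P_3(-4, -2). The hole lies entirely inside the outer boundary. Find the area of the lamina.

84.5

Outer boundary:
Apply the shoelace (surveyor's) formula: 2A = Σ (x_i·y_{i+1} − x_{i+1}·y_i), indices taken mod 5.
Σ = (-55) + (-29) + (-29) + (-8) + (-52) = -173
Area = |Σ|/2 = 86.5.
Hole:
Cross-terms: 4, -4, 4  ⇒  Σ = 4
Area = |Σ|/2 = 2.
Net area = 86.5 − 2 = 84.5.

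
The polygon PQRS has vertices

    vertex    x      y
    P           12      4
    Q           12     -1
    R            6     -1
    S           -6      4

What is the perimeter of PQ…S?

|PQ| = √((0)² + (-5)²) = √25 = 5
|QR| = √((-6)² + (0)²) = √36 = 6
|RS| = √((-12)² + (5)²) = √169 = 13
|SP| = √((18)² + (0)²) = √324 = 18
Perimeter = 5 + 6 + 13 + 18 = 42.

42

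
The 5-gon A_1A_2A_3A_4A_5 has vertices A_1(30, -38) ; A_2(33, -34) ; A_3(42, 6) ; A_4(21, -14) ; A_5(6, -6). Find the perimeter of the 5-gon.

132

|A_1A_2| = √((3)² + (4)²) = √25 = 5
|A_2A_3| = √((9)² + (40)²) = √1681 = 41
|A_3A_4| = √((-21)² + (-20)²) = √841 = 29
|A_4A_5| = √((-15)² + (8)²) = √289 = 17
|A_5A_1| = √((24)² + (-32)²) = √1600 = 40
Perimeter = 5 + 41 + 29 + 17 + 40 = 132.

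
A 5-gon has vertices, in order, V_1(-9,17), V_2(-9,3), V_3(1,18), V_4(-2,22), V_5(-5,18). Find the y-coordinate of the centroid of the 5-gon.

Apply the surveyor's formula. First the cross-terms c_i = x_i·y_{i+1} − x_{i+1}·y_i:
  126, -165, 58, 74, 77  ⇒  2A = 170, A = 85.
Then Σ (y_i + y_{i+1})·c_i = 7030, so ȳ = 7030 / (6·85) = 703/51.

703/51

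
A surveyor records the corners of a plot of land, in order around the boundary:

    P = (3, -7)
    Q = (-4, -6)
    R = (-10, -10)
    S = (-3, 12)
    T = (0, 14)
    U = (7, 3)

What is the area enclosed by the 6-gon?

Σ = (-46) + (-20) + (-150) + (-42) + (-98) + (-58) = -414
Area = |Σ|/2 = 207.

207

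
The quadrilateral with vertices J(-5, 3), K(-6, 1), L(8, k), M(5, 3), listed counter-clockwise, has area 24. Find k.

1

The doubled signed area Σ (x_i y_{i+1} − x_{i+1} y_i) is linear in k.
With k=0 it equals 59; the coefficient of k is -11 (from the two edges through L).
So -11·k + 59 = 2·24 = 48 ⇒ k = 1.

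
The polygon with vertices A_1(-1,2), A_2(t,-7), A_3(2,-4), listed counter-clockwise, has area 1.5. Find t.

Write out the shoelace sum; only the two edges meeting at A_2 involve t:
2·Area = [((-1)·(-7) − t·2) + (t·(-4) − 2·(-7))] + 0
       = -6·t + 21 = 3
⇒ t = 3.

3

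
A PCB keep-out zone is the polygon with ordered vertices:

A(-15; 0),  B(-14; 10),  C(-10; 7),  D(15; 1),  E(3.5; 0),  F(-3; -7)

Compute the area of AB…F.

Apply the surveyor's formula: 2A = Σ (x_i·y_{i+1} − x_{i+1}·y_i), indices taken mod 6.
Σ = (-150) + (2) + (-115) + (-3.5) + (-24.5) + (-105) = -396
Area = |Σ|/2 = 198.

198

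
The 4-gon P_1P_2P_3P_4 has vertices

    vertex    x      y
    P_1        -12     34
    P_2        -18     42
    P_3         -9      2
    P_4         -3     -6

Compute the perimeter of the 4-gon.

|P_1P_2| = √((-6)² + (8)²) = √100 = 10
|P_2P_3| = √((9)² + (-40)²) = √1681 = 41
|P_3P_4| = √((6)² + (-8)²) = √100 = 10
|P_4P_1| = √((-9)² + (40)²) = √1681 = 41
Perimeter = 10 + 41 + 10 + 41 = 102.

102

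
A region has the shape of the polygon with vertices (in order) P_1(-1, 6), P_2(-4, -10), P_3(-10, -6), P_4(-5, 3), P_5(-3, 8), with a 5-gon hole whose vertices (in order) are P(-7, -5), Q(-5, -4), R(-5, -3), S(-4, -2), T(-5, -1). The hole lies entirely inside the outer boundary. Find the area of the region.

67.5

Outer boundary:
Apply the surveyor's formula: 2A = Σ (x_i·y_{i+1} − x_{i+1}·y_i), indices taken mod 5.
P_1→P_2: (-1)(-10) − (-4)(6) = 34
P_2→P_3: (-4)(-6) − (-10)(-10) = -76
P_3→P_4: (-10)(3) − (-5)(-6) = -60
P_4→P_5: (-5)(8) − (-3)(3) = -31
P_5→P_1: (-3)(6) − (-1)(8) = -10
Σ = -143
Area = |Σ|/2 = 71.5.
Hole:
Apply the surveyor's formula: 2A = Σ (x_i·y_{i+1} − x_{i+1}·y_i), indices taken mod 5.
Cross-terms: 3, -5, -2, -6, 18  ⇒  Σ = 8
Area = |Σ|/2 = 4.
Net area = 71.5 − 4 = 67.5.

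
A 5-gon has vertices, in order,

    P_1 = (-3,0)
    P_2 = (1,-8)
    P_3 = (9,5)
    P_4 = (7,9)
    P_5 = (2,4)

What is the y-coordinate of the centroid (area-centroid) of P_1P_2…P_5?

133/169

Apply the surveyor's formula. First the cross-terms c_i = x_i·y_{i+1} − x_{i+1}·y_i:
  24, 77, 46, 10, 12  ⇒  2A = 169, A = 84.5.
Then Σ (y_i + y_{i+1})·c_i = 399, so ȳ = 399 / (6·84.5) = 133/169.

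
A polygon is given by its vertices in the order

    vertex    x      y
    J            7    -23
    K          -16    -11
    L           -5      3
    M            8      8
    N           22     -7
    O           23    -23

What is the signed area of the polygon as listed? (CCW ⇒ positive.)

-778.5

Apply the surveyor's formula: 2A = Σ (x_i·y_{i+1} − x_{i+1}·y_i), indices taken mod 6.
Σ = (-445) + (-103) + (-64) + (-232) + (-345) + (-368) = -1557
Signed area = Σ/2 = -778.5 (negative ⇒ clockwise traversal).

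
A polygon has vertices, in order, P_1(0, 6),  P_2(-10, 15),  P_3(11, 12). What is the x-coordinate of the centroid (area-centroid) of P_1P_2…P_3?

Apply the shoelace (surveyor's) formula. First the cross-terms c_i = x_i·y_{i+1} − x_{i+1}·y_i:
  60, -285, 66  ⇒  2A = -159, A = -79.5.
Then Σ (x_i + x_{i+1})·c_i = -159, so x̄ = -159 / (6·(-79.5)) = 1/3.

1/3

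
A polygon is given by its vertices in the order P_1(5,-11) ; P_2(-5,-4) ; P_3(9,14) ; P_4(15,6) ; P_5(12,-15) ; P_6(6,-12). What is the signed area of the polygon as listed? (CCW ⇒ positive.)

Apply the shoelace formula: 2A = Σ (x_i·y_{i+1} − x_{i+1}·y_i), indices taken mod 6.
P_1→P_2: (5)(-4) − (-5)(-11) = -75
P_2→P_3: (-5)(14) − (9)(-4) = -34
P_3→P_4: (9)(6) − (15)(14) = -156
P_4→P_5: (15)(-15) − (12)(6) = -297
P_5→P_6: (12)(-12) − (6)(-15) = -54
P_6→P_1: (6)(-11) − (5)(-12) = -6
Σ = -622
Signed area = Σ/2 = -311 (negative ⇒ clockwise traversal).

-311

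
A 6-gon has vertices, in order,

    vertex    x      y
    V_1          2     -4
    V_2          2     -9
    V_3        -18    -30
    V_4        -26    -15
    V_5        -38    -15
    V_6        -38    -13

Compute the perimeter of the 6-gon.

|V_1V_2| = √((0)² + (-5)²) = √25 = 5
|V_2V_3| = √((-20)² + (-21)²) = √841 = 29
|V_3V_4| = √((-8)² + (15)²) = √289 = 17
|V_4V_5| = √((-12)² + (0)²) = √144 = 12
|V_5V_6| = √((0)² + (2)²) = √4 = 2
|V_6V_1| = √((40)² + (9)²) = √1681 = 41
Perimeter = 5 + 29 + 17 + 12 + 2 + 41 = 106.

106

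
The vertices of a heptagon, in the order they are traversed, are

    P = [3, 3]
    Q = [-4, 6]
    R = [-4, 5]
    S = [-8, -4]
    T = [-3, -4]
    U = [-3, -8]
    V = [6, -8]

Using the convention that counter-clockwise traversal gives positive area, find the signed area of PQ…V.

Apply the surveyor's formula: 2A = Σ (x_i·y_{i+1} − x_{i+1}·y_i), indices taken mod 7.
P→Q: (3)(6) − (-4)(3) = 30
Q→R: (-4)(5) − (-4)(6) = 4
R→S: (-4)(-4) − (-8)(5) = 56
S→T: (-8)(-4) − (-3)(-4) = 20
T→U: (-3)(-8) − (-3)(-4) = 12
U→V: (-3)(-8) − (6)(-8) = 72
V→P: (6)(3) − (3)(-8) = 42
Σ = 236
Signed area = Σ/2 = 118 (positive ⇒ counter-clockwise traversal).

118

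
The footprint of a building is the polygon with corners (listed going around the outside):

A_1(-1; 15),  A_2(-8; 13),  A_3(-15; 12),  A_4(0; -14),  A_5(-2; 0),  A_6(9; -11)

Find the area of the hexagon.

267

A_1→A_2: (-1)(13) − (-8)(15) = 107
A_2→A_3: (-8)(12) − (-15)(13) = 99
A_3→A_4: (-15)(-14) − (0)(12) = 210
A_4→A_5: (0)(0) − (-2)(-14) = -28
A_5→A_6: (-2)(-11) − (9)(0) = 22
A_6→A_1: (9)(15) − (-1)(-11) = 124
Σ = 534
Area = |Σ|/2 = 267.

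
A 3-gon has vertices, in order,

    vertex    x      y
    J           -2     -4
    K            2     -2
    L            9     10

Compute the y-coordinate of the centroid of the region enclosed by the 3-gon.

Apply the shoelace (surveyor's) formula. First the cross-terms c_i = x_i·y_{i+1} − x_{i+1}·y_i:
  12, 38, -16  ⇒  2A = 34, A = 17.
Then Σ (y_i + y_{i+1})·c_i = 136, so ȳ = 136 / (6·17) = 4/3.

4/3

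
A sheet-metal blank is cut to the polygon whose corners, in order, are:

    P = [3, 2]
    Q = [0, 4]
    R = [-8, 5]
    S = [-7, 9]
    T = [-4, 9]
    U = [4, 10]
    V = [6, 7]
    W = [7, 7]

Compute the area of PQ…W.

Apply the shoelace (surveyor's) formula: 2A = Σ (x_i·y_{i+1} − x_{i+1}·y_i), indices taken mod 8.
Cross-terms: 12, 32, -37, -27, -76, -32, -7, -7  ⇒  Σ = -142
Area = |Σ|/2 = 71.

71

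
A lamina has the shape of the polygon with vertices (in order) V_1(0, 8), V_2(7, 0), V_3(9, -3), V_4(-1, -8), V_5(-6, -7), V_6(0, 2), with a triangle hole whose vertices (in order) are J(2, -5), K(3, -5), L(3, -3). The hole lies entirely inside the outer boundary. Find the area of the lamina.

101.5

Outer boundary:
Apply Gauss's area formula: 2A = Σ (x_i·y_{i+1} − x_{i+1}·y_i), indices taken mod 6.
V_1→V_2: (0)(0) − (7)(8) = -56
V_2→V_3: (7)(-3) − (9)(0) = -21
V_3→V_4: (9)(-8) − (-1)(-3) = -75
V_4→V_5: (-1)(-7) − (-6)(-8) = -41
V_5→V_6: (-6)(2) − (0)(-7) = -12
V_6→V_1: (0)(8) − (0)(2) = 0
Σ = -205
Area = |Σ|/2 = 102.5.
Hole:
Cross-terms: 5, 6, -9  ⇒  Σ = 2
Area = |Σ|/2 = 1.
Net area = 102.5 − 1 = 101.5.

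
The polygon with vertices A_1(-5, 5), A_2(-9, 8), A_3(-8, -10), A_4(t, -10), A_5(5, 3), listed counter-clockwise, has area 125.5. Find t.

The doubled signed area Σ (x_i y_{i+1} − x_{i+1} y_i) is linear in t.
With t=0 it equals 329; the coefficient of t is 13 (from the two edges through A_4).
So 13·t + 329 = 2·125.5 = 251 ⇒ t = -6.

-6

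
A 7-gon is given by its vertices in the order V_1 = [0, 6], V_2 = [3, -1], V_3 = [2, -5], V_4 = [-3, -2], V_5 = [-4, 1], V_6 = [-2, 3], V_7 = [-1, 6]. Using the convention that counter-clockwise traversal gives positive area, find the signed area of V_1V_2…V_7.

-43

Σ = (-18) + (-13) + (-19) + (-11) + (-10) + (-9) + (-6) = -86
Signed area = Σ/2 = -43 (negative ⇒ clockwise traversal).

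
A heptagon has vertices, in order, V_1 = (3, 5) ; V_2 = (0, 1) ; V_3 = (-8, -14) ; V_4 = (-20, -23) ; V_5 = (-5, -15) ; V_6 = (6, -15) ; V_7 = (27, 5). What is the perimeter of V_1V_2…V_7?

118

|V_1V_2| = √((-3)² + (-4)²) = √25 = 5
|V_2V_3| = √((-8)² + (-15)²) = √289 = 17
|V_3V_4| = √((-12)² + (-9)²) = √225 = 15
|V_4V_5| = √((15)² + (8)²) = √289 = 17
|V_5V_6| = √((11)² + (0)²) = √121 = 11
|V_6V_7| = √((21)² + (20)²) = √841 = 29
|V_7V_1| = √((-24)² + (0)²) = √576 = 24
Perimeter = 5 + 17 + 15 + 17 + 11 + 29 + 24 = 118.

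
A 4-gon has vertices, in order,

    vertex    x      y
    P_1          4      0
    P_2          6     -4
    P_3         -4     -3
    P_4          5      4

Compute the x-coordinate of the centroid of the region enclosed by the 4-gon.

Apply the shoelace formula. First the cross-terms c_i = x_i·y_{i+1} − x_{i+1}·y_i:
  -16, -34, -1, -16  ⇒  2A = -67, A = -33.5.
Then Σ (x_i + x_{i+1})·c_i = -373, so x̄ = -373 / (6·(-33.5)) = 373/201.

373/201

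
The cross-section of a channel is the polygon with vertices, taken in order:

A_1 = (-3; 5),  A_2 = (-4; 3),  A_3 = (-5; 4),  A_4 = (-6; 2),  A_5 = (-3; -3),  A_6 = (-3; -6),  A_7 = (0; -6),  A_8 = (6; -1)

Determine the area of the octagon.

69

Apply the shoelace (surveyor's) formula: 2A = Σ (x_i·y_{i+1} − x_{i+1}·y_i), indices taken mod 8.
Cross-terms: 11, -1, 14, 24, 9, 18, 36, 27  ⇒  Σ = 138
Area = |Σ|/2 = 69.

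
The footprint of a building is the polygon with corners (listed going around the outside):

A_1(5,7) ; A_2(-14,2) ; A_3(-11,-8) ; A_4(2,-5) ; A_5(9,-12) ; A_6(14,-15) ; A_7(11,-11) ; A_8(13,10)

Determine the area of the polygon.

336

A_1→A_2: (5)(2) − (-14)(7) = 108
A_2→A_3: (-14)(-8) − (-11)(2) = 134
A_3→A_4: (-11)(-5) − (2)(-8) = 71
A_4→A_5: (2)(-12) − (9)(-5) = 21
A_5→A_6: (9)(-15) − (14)(-12) = 33
A_6→A_7: (14)(-11) − (11)(-15) = 11
A_7→A_8: (11)(10) − (13)(-11) = 253
A_8→A_1: (13)(7) − (5)(10) = 41
Σ = 672
Area = |Σ|/2 = 336.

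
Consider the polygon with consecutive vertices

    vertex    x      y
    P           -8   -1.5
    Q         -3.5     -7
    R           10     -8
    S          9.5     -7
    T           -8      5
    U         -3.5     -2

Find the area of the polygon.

84.5

Σ = (50.75) + (98) + (6) + (-8.5) + (33.5) + (-10.75) = 169
Area = |Σ|/2 = 84.5.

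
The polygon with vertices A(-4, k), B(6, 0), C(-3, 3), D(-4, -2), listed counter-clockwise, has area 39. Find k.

Write out the shoelace sum; only the two edges meeting at A involve k:
2·Area = [((-4)·k − (-4)·(-2)) + ((-4)·0 − 6·k)] + 36
       = -10·k + 28 = 78
⇒ k = -5.

-5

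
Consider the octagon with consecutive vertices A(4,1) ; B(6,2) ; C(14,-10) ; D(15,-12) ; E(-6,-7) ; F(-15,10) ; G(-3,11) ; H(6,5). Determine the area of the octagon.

338

Apply the surveyor's formula: 2A = Σ (x_i·y_{i+1} − x_{i+1}·y_i), indices taken mod 8.
A→B: (4)(2) − (6)(1) = 2
B→C: (6)(-10) − (14)(2) = -88
C→D: (14)(-12) − (15)(-10) = -18
D→E: (15)(-7) − (-6)(-12) = -177
E→F: (-6)(10) − (-15)(-7) = -165
F→G: (-15)(11) − (-3)(10) = -135
G→H: (-3)(5) − (6)(11) = -81
H→A: (6)(1) − (4)(5) = -14
Σ = -676
Area = |Σ|/2 = 338.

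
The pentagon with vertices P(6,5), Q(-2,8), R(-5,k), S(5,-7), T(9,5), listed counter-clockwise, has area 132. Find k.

-4

The doubled signed area Σ (x_i y_{i+1} − x_{i+1} y_i) is linear in k.
With k=0 it equals 236; the coefficient of k is -7 (from the two edges through R).
So -7·k + 236 = 2·132 = 264 ⇒ k = -4.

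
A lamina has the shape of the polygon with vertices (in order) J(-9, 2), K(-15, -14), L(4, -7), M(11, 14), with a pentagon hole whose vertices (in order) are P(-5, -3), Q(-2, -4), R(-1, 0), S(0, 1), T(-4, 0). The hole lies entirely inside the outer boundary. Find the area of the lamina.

Outer boundary:
Apply Gauss's area formula: 2A = Σ (x_i·y_{i+1} − x_{i+1}·y_i), indices taken mod 4.
Σ = (156) + (161) + (133) + (148) = 598
Area = |Σ|/2 = 299.
Hole:
Apply the surveyor's formula: 2A = Σ (x_i·y_{i+1} − x_{i+1}·y_i), indices taken mod 5.
Σ = (14) + (-4) + (-1) + (4) + (12) = 25
Area = |Σ|/2 = 12.5.
Net area = 299 − 12.5 = 286.5.

286.5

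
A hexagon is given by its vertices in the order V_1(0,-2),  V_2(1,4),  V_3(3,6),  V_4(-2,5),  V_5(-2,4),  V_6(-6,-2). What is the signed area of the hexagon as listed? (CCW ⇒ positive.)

Apply the surveyor's formula: 2A = Σ (x_i·y_{i+1} − x_{i+1}·y_i), indices taken mod 6.
Σ = (2) + (-6) + (27) + (2) + (28) + (12) = 65
Signed area = Σ/2 = 32.5 (positive ⇒ counter-clockwise traversal).

32.5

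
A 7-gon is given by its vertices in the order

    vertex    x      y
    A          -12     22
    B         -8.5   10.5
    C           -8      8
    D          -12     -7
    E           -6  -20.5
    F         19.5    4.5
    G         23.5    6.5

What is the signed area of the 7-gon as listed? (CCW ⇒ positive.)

Σ = (61) + (16) + (152) + (204) + (372.75) + (21) + (595) = 1421.75
Signed area = Σ/2 = 710.875 (positive ⇒ counter-clockwise traversal).

710.875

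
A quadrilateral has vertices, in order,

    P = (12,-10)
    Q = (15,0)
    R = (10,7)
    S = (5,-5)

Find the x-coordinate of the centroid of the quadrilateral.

Apply Gauss's area formula. First the cross-terms c_i = x_i·y_{i+1} − x_{i+1}·y_i:
  150, 105, -85, 10  ⇒  2A = 180, A = 90.
Then Σ (x_i + x_{i+1})·c_i = 5570, so x̄ = 5570 / (6·90) = 557/54.

557/54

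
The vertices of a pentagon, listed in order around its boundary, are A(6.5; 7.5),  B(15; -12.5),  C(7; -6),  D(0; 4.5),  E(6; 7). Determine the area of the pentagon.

96.125

A→B: (6.5)(-12.5) − (15)(7.5) = -193.75
B→C: (15)(-6) − (7)(-12.5) = -2.5
C→D: (7)(4.5) − (0)(-6) = 31.5
D→E: (0)(7) − (6)(4.5) = -27
E→A: (6)(7.5) − (6.5)(7) = -0.5
Σ = -192.25
Area = |Σ|/2 = 96.125.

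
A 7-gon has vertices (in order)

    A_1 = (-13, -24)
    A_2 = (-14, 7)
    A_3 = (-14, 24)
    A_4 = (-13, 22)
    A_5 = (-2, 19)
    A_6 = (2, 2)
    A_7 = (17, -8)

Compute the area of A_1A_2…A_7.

Apply the surveyor's formula: 2A = Σ (x_i·y_{i+1} − x_{i+1}·y_i), indices taken mod 7.
Σ = (-427) + (-238) + (4) + (-203) + (-42) + (-50) + (-512) = -1468
Area = |Σ|/2 = 734.

734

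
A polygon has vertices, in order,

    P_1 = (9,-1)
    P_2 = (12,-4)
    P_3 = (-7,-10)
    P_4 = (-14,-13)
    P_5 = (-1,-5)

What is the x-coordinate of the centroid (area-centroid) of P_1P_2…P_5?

117/59

Apply the shoelace formula. First the cross-terms c_i = x_i·y_{i+1} − x_{i+1}·y_i:
  -24, -148, -49, 57, 46  ⇒  2A = -118, A = -59.
Then Σ (x_i + x_{i+1})·c_i = -702, so x̄ = -702 / (6·(-59)) = 117/59.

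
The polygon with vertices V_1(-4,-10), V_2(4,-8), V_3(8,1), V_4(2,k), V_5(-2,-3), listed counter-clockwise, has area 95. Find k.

The doubled signed area Σ (x_i y_{i+1} − x_{i+1} y_i) is linear in k.
With k=0 it equals 140; the coefficient of k is 10 (from the two edges through V_4).
So 10·k + 140 = 2·95 = 190 ⇒ k = 5.

5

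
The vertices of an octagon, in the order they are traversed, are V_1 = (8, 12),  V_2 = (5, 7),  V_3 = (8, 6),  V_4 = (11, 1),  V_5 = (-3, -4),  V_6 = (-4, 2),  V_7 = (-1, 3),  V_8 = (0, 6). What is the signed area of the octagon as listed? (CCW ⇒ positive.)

Apply Gauss's area formula: 2A = Σ (x_i·y_{i+1} − x_{i+1}·y_i), indices taken mod 8.
Cross-terms: -4, -26, -58, -41, -22, -10, -6, -48  ⇒  Σ = -215
Signed area = Σ/2 = -107.5 (negative ⇒ clockwise traversal).

-107.5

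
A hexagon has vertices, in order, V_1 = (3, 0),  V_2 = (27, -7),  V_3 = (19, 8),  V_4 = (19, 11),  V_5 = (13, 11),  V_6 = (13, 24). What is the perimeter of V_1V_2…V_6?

|V_1V_2| = √((24)² + (-7)²) = √625 = 25
|V_2V_3| = √((-8)² + (15)²) = √289 = 17
|V_3V_4| = √((0)² + (3)²) = √9 = 3
|V_4V_5| = √((-6)² + (0)²) = √36 = 6
|V_5V_6| = √((0)² + (13)²) = √169 = 13
|V_6V_1| = √((-10)² + (-24)²) = √676 = 26
Perimeter = 25 + 17 + 3 + 6 + 13 + 26 = 90.

90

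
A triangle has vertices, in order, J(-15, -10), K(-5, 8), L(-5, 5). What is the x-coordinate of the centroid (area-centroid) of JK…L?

-25/3

Apply the surveyor's formula. First the cross-terms c_i = x_i·y_{i+1} − x_{i+1}·y_i:
  -170, 15, 125  ⇒  2A = -30, A = -15.
Then Σ (x_i + x_{i+1})·c_i = 750, so x̄ = 750 / (6·(-15)) = -25/3.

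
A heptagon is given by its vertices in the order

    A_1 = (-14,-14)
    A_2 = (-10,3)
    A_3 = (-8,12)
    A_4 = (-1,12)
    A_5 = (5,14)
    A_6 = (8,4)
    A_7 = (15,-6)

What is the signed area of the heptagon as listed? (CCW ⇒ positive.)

-465

Apply Gauss's area formula: 2A = Σ (x_i·y_{i+1} − x_{i+1}·y_i), indices taken mod 7.
Cross-terms: -182, -96, -84, -74, -92, -108, -294  ⇒  Σ = -930
Signed area = Σ/2 = -465 (negative ⇒ clockwise traversal).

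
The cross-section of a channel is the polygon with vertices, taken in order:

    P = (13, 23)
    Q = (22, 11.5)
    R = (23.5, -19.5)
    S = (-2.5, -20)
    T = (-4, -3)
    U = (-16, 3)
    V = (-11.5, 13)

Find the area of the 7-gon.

1157

Apply Gauss's area formula: 2A = Σ (x_i·y_{i+1} − x_{i+1}·y_i), indices taken mod 7.
Cross-terms: -356.5, -699.25, -518.75, -72.5, -60, -173.5, -433.5  ⇒  Σ = -2314
Area = |Σ|/2 = 1157.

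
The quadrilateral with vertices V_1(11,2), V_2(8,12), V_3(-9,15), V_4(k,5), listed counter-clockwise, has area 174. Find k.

-8

The doubled signed area Σ (x_i y_{i+1} − x_{i+1} y_i) is linear in k.
With k=0 it equals 244; the coefficient of k is -13 (from the two edges through V_4).
So -13·k + 244 = 2·174 = 348 ⇒ k = -8.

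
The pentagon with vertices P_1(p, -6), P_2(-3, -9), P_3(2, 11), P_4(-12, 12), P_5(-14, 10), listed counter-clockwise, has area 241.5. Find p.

-12

Write out the shoelace sum; only the two edges meeting at P_1 involve p:
2·Area = [((-14)·(-6) − p·10) + (p·(-9) − (-3)·(-6))] + 189
       = -19·p + 255 = 483
⇒ p = -12.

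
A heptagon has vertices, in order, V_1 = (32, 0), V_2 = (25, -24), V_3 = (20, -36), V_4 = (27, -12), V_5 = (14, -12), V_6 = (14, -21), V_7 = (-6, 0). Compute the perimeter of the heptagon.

152

|V_1V_2| = √((-7)² + (-24)²) = √625 = 25
|V_2V_3| = √((-5)² + (-12)²) = √169 = 13
|V_3V_4| = √((7)² + (24)²) = √625 = 25
|V_4V_5| = √((-13)² + (0)²) = √169 = 13
|V_5V_6| = √((0)² + (-9)²) = √81 = 9
|V_6V_7| = √((-20)² + (21)²) = √841 = 29
|V_7V_1| = √((38)² + (0)²) = √1444 = 38
Perimeter = 25 + 13 + 25 + 13 + 9 + 29 + 38 = 152.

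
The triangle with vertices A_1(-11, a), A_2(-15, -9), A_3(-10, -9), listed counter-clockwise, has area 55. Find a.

Write out the shoelace sum; only the two edges meeting at A_1 involve a:
2·Area = [((-10)·a − (-11)·(-9)) + ((-11)·(-9) − (-15)·a)] + 45
       = 5·a + 45 = 110
⇒ a = 13.

13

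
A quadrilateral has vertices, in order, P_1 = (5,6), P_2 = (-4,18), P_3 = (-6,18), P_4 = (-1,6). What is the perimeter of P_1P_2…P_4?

36

|P_1P_2| = √((-9)² + (12)²) = √225 = 15
|P_2P_3| = √((-2)² + (0)²) = √4 = 2
|P_3P_4| = √((5)² + (-12)²) = √169 = 13
|P_4P_1| = √((6)² + (0)²) = √36 = 6
Perimeter = 15 + 2 + 13 + 6 = 36.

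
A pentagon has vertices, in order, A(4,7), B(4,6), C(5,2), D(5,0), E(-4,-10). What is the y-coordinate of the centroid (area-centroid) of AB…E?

-36/37

Apply Gauss's area formula. First the cross-terms c_i = x_i·y_{i+1} − x_{i+1}·y_i:
  -4, -22, -10, -50, 12  ⇒  2A = -74, A = -37.
Then Σ (y_i + y_{i+1})·c_i = 216, so ȳ = 216 / (6·(-37)) = -36/37.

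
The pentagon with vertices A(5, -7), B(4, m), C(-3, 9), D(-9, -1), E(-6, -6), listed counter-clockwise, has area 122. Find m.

-3

The doubled signed area Σ (x_i y_{i+1} − x_{i+1} y_i) is linear in m.
With m=0 it equals 268; the coefficient of m is 8 (from the two edges through B).
So 8·m + 268 = 2·122 = 244 ⇒ m = -3.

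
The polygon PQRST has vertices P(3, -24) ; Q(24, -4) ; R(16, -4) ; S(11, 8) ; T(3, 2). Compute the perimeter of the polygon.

86

|PQ| = √((21)² + (20)²) = √841 = 29
|QR| = √((-8)² + (0)²) = √64 = 8
|RS| = √((-5)² + (12)²) = √169 = 13
|ST| = √((-8)² + (-6)²) = √100 = 10
|TP| = √((0)² + (-26)²) = √676 = 26
Perimeter = 29 + 8 + 13 + 10 + 26 = 86.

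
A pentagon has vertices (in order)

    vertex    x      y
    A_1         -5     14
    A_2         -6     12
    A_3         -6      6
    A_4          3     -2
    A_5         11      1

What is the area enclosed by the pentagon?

Apply the surveyor's formula: 2A = Σ (x_i·y_{i+1} − x_{i+1}·y_i), indices taken mod 5.
Cross-terms: 24, 36, -6, 25, 159  ⇒  Σ = 238
Area = |Σ|/2 = 119.

119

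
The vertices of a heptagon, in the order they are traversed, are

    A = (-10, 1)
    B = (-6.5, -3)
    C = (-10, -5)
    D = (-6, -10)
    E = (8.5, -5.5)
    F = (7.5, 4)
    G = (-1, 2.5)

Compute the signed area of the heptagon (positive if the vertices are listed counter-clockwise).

174.5

Apply the shoelace (surveyor's) formula: 2A = Σ (x_i·y_{i+1} − x_{i+1}·y_i), indices taken mod 7.
A→B: (-10)(-3) − (-6.5)(1) = 36.5
B→C: (-6.5)(-5) − (-10)(-3) = 2.5
C→D: (-10)(-10) − (-6)(-5) = 70
D→E: (-6)(-5.5) − (8.5)(-10) = 118
E→F: (8.5)(4) − (7.5)(-5.5) = 75.25
F→G: (7.5)(2.5) − (-1)(4) = 22.75
G→A: (-1)(1) − (-10)(2.5) = 24
Σ = 349
Signed area = Σ/2 = 174.5 (positive ⇒ counter-clockwise traversal).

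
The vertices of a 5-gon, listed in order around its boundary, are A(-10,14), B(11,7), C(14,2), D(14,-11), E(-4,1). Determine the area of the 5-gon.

279

A→B: (-10)(7) − (11)(14) = -224
B→C: (11)(2) − (14)(7) = -76
C→D: (14)(-11) − (14)(2) = -182
D→E: (14)(1) − (-4)(-11) = -30
E→A: (-4)(14) − (-10)(1) = -46
Σ = -558
Area = |Σ|/2 = 279.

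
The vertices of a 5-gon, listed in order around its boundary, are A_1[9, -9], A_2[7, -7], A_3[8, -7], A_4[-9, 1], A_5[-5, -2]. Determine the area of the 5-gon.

Apply the surveyor's formula: 2A = Σ (x_i·y_{i+1} − x_{i+1}·y_i), indices taken mod 5.
Σ = (0) + (7) + (-55) + (23) + (63) = 38
Area = |Σ|/2 = 19.

19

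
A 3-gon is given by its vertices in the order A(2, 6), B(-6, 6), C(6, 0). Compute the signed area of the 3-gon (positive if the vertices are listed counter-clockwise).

24

Apply the shoelace (surveyor's) formula: 2A = Σ (x_i·y_{i+1} − x_{i+1}·y_i), indices taken mod 3.
Σ = (48) + (-36) + (36) = 48
Signed area = Σ/2 = 24 (positive ⇒ counter-clockwise traversal).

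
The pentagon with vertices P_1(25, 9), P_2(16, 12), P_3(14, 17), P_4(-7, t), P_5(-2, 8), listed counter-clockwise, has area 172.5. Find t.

15

Write out the shoelace sum; only the two edges meeting at P_4 involve t:
2·Area = [(14·t − (-7)·17) + ((-7)·8 − (-2)·t)] + 42
       = 16·t + 105 = 345
⇒ t = 15.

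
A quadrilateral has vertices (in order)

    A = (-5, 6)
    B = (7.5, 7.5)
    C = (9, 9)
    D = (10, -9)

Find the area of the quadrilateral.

Σ = (-82.5) + (0) + (-171) + (15) = -238.5
Area = |Σ|/2 = 119.25.

119.25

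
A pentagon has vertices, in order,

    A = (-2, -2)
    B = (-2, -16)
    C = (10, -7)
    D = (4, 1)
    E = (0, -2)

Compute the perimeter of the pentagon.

46

|AB| = √((0)² + (-14)²) = √196 = 14
|BC| = √((12)² + (9)²) = √225 = 15
|CD| = √((-6)² + (8)²) = √100 = 10
|DE| = √((-4)² + (-3)²) = √25 = 5
|EA| = √((-2)² + (0)²) = √4 = 2
Perimeter = 14 + 15 + 10 + 5 + 2 = 46.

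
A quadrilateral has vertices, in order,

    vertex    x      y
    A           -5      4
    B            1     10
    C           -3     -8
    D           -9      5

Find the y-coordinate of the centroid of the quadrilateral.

55/39

Apply the shoelace (surveyor's) formula. First the cross-terms c_i = x_i·y_{i+1} − x_{i+1}·y_i:
  -54, 22, -87, -11  ⇒  2A = -130, A = -65.
Then Σ (y_i + y_{i+1})·c_i = -550, so ȳ = -550 / (6·(-65)) = 55/39.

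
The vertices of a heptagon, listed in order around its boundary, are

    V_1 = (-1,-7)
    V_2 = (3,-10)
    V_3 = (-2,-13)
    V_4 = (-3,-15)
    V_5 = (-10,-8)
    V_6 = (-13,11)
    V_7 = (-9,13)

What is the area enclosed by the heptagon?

Σ = (31) + (-59) + (-9) + (-126) + (-214) + (-70) + (76) = -371
Area = |Σ|/2 = 185.5.

185.5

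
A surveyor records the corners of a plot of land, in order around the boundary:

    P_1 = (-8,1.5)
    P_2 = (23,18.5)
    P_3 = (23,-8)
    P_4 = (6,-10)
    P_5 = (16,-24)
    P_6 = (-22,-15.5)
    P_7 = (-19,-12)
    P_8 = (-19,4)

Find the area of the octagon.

Apply the shoelace formula: 2A = Σ (x_i·y_{i+1} − x_{i+1}·y_i), indices taken mod 8.
Σ = (-182.5) + (-609.5) + (-182) + (16) + (-776) + (-30.5) + (-304) + (3.5) = -2065
Area = |Σ|/2 = 1032.5.

1032.5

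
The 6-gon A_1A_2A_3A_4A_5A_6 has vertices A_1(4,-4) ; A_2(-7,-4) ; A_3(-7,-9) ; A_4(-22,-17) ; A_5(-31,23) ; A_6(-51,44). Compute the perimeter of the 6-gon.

176

|A_1A_2| = √((-11)² + (0)²) = √121 = 11
|A_2A_3| = √((0)² + (-5)²) = √25 = 5
|A_3A_4| = √((-15)² + (-8)²) = √289 = 17
|A_4A_5| = √((-9)² + (40)²) = √1681 = 41
|A_5A_6| = √((-20)² + (21)²) = √841 = 29
|A_6A_1| = √((55)² + (-48)²) = √5329 = 73
Perimeter = 11 + 5 + 17 + 41 + 29 + 73 = 176.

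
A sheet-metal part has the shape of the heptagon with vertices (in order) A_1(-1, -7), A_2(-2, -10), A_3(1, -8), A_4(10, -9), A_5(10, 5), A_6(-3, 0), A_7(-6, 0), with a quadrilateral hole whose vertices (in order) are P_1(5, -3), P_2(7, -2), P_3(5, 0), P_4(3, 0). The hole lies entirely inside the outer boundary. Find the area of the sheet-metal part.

139

Outer boundary:
Apply the shoelace formula: 2A = Σ (x_i·y_{i+1} − x_{i+1}·y_i), indices taken mod 7.
Cross-terms: -4, 26, 71, 140, 15, 0, 42  ⇒  Σ = 290
Area = |Σ|/2 = 145.
Hole:
Σ = (11) + (10) + (0) + (-9) = 12
Area = |Σ|/2 = 6.
Net area = 145 − 6 = 139.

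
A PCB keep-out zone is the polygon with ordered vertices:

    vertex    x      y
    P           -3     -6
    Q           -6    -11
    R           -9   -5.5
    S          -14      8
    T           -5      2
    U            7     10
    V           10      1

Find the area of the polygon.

Σ = (-3) + (-66) + (-149) + (12) + (-64) + (-93) + (-57) = -420
Area = |Σ|/2 = 210.

210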